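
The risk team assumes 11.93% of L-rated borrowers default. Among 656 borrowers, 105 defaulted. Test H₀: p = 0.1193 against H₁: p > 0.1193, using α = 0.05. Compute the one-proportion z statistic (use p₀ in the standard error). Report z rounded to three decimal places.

p̂ = 105/656 = 0.160061.
Standard error under H₀: √(0.1193×0.8807/656) = 0.012656.
z = (0.160061 − 0.1193)/0.012656 = 0.040761/0.012656 = 3.221.
p-value = P(Z > 3.221) ≈ 0.0006; since p < α = 0.05, reject H₀.

z = 3.221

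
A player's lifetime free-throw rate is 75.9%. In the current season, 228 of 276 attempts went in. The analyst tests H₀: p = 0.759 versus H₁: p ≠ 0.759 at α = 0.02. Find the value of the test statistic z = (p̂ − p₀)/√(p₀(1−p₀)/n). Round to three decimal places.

p̂ = 228/276 ≈ 0.82609.
SE = √(p₀(1−p₀)/n) = √(0.18292/276) = 0.02574.
z = (0.82609 − 0.759)/0.02574 = 0.06709/0.02574 = 2.606.
p-value = 2·P(Z > 2.606) ≈ 0.0092. With α = 0.02, reject H₀.

z = 2.606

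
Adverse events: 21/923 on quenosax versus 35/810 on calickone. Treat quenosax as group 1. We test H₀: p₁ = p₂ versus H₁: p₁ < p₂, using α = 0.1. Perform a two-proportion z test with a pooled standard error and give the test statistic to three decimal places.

p̂₁ = 21/923 ≈ 0.022752, p̂₂ = 35/810 ≈ 0.043210.
Pooled p̂ = (21+35)/(923+810) = 56/1733 = 0.032314.
SE = √(0.0312697 × 0.00231799) = 0.008514.
z = (0.022752 − 0.043210)/0.008514 = -0.020458/0.008514 = -2.403.
p-value = P(Z < -2.403) ≈ 0.0081, so at α = 0.1 we reject H₀.

z = -2.403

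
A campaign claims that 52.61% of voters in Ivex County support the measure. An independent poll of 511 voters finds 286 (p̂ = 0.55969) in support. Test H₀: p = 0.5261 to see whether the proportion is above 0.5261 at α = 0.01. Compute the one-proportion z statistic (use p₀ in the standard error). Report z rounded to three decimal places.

p̂ = 286/511 ≈ 0.55969.
Standard error under H₀: √(0.5261×0.4739/511) = 0.02209.
z = (0.55969 − 0.5261)/0.02209 = 0.03359/0.02209 = 1.521.
p-value = P(Z > 1.521) ≈ 0.0642, so at α = 0.01 we fail to reject H₀.

z = 1.521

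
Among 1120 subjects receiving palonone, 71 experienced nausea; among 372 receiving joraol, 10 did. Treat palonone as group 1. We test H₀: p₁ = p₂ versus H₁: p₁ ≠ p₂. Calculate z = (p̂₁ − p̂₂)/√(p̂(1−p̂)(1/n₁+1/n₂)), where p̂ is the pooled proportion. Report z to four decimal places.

z = 2.6927

p̂₁ = 71/1120 = 0.0633929, p̂₂ = 10/372 = 0.0268817.
Pooled p̂ = (71+10)/(1120+372) = 81/1492 = 0.0542895.
SE = √(0.0513422 × 0.00358103) = 0.0135594.
z = (0.0633929 − 0.0268817)/0.0135594 = 0.0365112/0.0135594 = 2.6927.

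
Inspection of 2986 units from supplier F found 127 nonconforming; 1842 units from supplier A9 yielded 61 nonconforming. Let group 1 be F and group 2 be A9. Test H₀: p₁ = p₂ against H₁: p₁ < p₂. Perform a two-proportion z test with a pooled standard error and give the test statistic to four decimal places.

p̂₁ = 127/2986 ≈ 0.0425318, p̂₂ = 61/1842 ≈ 0.0331162.
Pooled p̂ = (127+61)/(2986+1842) = 188/4828 = 0.0389395.
SE = √(p̂(1−p̂)(1/n₁+1/n₂)) = √(0.0389395·0.9610605·0.000877784) = √(3.28495e-05) = 0.0057315.
z = (0.0425318 − 0.0331162)/0.0057315 = 0.0094156/0.0057315 = 1.6428.

z = 1.6428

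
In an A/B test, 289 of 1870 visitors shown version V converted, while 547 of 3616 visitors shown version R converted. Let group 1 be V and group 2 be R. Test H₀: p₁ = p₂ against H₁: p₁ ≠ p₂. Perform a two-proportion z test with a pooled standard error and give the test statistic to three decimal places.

z = 0.320

p̂₁ = 289/1870 = 0.15455, p̂₂ = 547/3616 = 0.15127.
Pooled p̂ = (289+547)/(1870+3616) = 836/5486 = 0.15239.
SE = √(0.129166 × 0.000811308) = 0.01024.
z = (0.15455 − 0.15127)/0.01024 = 0.00328/0.01024 = 0.320.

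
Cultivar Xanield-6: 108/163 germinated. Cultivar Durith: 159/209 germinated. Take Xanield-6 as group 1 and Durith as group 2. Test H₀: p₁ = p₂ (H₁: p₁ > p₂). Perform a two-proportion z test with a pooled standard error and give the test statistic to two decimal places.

z = -2.09

p̂₁ = 108/163 ≈ 0.6626, p̂₂ = 159/209 ≈ 0.7608.
Pooled p̂ = (108+159)/(163+209) = 267/372 = 0.7177.
SE = √(p̂(1−p̂)(1/n₁+1/n₂)) = √(0.7177·0.2823·0.0109197) = √(0.0022122) = 0.0470.
z = (0.6626 − 0.7608)/0.0470 = -0.0982/0.0470 = -2.09.
p-value = P(Z > -2.088) ≈ 0.9816.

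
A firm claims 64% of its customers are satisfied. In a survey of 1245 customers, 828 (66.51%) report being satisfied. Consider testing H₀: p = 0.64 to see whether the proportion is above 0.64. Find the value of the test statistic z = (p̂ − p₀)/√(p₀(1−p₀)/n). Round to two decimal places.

z = 1.84

p̂ = 828/1245 ≈ 0.66506.
SE = √(p₀(1−p₀)/n) = √(0.2304/1245) = 0.01360.
z = (0.66506 − 0.64)/0.01360 = 0.02506/0.01360 = 1.84.
p-value = P(Z > 1.842) ≈ 0.0327.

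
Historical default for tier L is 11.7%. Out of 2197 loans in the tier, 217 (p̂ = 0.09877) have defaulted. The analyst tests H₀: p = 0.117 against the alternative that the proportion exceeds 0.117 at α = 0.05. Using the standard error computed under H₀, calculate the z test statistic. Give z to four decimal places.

z = -2.6583

p̂ = 217/2197 = 0.0987711.
Standard error under H₀: √(0.117×0.883/2197) = 0.0068574.
z = (0.0987711 − 0.117)/0.0068574 = -0.0182289/0.0068574 = -2.6583.
p-value = P(Z > -2.658) ≈ 0.9961, so at α = 0.05 we fail to reject H₀.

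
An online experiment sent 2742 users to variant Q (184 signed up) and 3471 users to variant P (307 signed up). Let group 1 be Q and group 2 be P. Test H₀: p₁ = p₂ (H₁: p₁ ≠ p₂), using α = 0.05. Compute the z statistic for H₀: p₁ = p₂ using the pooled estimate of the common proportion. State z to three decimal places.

z = -3.096

p̂₁ = 184/2742 ≈ 0.067104, p̂₂ = 307/3471 ≈ 0.088447.
Pooled p̂ = (184+307)/(2742+3471) = 491/6213 = 0.079028.
SE = √(0.0727824 × 0.000652799) = 0.006893.
z = (0.067104 − 0.088447)/0.006893 = -0.021343/0.006893 = -3.096.
Two-sided p-value ≈ 2·Φ(−3.096) = 0.0020. With α = 0.05, reject H₀.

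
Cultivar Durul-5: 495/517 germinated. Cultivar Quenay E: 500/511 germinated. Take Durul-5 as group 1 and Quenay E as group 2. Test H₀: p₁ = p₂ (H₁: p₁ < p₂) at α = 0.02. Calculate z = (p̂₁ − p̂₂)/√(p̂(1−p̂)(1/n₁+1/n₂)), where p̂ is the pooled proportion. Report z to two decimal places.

z = -1.91

p̂₁ = 495/517 = 0.95745, p̂₂ = 500/511 = 0.97847.
Pooled p̂ = (495+500)/(517+511) = 995/1028 = 0.96790.
SE = √(0.0310707 × 0.00389118) = 0.01100.
z = (0.95745 − 0.97847)/0.01100 = -0.02102/0.01100 = -1.91.
p-value = P(Z < -1.912) ≈ 0.0279, so at α = 0.02 we fail to reject H₀.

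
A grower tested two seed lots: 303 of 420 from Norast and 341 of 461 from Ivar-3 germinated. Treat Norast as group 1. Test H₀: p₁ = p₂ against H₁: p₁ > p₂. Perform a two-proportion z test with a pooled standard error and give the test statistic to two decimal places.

z = -0.61

p̂₁ = 303/420 ≈ 0.7214, p̂₂ = 341/461 ≈ 0.7397.
Pooled p̂ = (303+341)/(420+461) = 644/881 = 0.7310.
SE = √(p̂(1−p̂)(1/n₁+1/n₂)) = √(0.7310·0.2690·0.00455015) = √(0.000894763) = 0.0299.
z = (0.7214 − 0.7397)/0.0299 = -0.0183/0.0299 = -0.61.
p-value = P(Z > -0.611) ≈ 0.7293.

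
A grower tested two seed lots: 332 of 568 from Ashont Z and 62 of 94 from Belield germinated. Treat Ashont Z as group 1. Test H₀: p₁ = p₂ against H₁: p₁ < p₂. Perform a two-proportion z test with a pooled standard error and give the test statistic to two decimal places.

z = -1.37

p̂₁ = 332/568 ≈ 0.5845, p̂₂ = 62/94 ≈ 0.6596.
Pooled p̂ = (332+62)/(568+94) = 394/662 = 0.5952.
SE = √(p̂(1−p̂)(1/n₁+1/n₂)) = √(0.5952·0.4048·0.0123989) = √(0.00298742) = 0.0547.
z = (0.5845 − 0.6596)/0.0547 = -0.0751/0.0547 = -1.37.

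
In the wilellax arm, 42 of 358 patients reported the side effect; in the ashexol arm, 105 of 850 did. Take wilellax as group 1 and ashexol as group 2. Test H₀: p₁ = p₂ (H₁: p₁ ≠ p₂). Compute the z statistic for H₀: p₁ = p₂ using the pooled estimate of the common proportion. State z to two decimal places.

z = -0.30

p̂₁ = 42/358 = 0.1173, p̂₂ = 105/850 = 0.1235.
Pooled p̂ = (42+105)/(358+850) = 147/1208 = 0.1217.
SE = √(p̂(1−p̂)(1/n₁+1/n₂)) = √(0.1217·0.8783·0.00396977) = √(0.000424291) = 0.0206.
z = (0.1173 − 0.1235)/0.0206 = -0.0062/0.0206 = -0.30.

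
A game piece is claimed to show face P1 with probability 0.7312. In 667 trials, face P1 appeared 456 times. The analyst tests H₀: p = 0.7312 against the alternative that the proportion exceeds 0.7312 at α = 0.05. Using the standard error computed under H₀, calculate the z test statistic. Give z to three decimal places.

p̂ = 456/667 = 0.683658.
Standard error under H₀: √(0.7312×0.2688/667) = 0.017166.
z = (0.683658 − 0.7312)/0.017166 = -0.047542/0.017166 = -2.770.
p-value = P(Z > -2.770) ≈ 0.9972. With α = 0.05, fail to reject H₀.

z = -2.770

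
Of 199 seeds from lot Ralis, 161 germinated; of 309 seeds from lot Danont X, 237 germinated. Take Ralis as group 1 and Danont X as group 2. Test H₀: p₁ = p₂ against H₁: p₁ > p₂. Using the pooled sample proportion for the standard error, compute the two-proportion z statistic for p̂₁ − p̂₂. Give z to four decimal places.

p̂₁ = 161/199 = 0.809045, p̂₂ = 237/309 = 0.766990.
Pooled p̂ = (161+237)/(199+309) = 398/508 = 0.783465.
SE = √(0.169648 × 0.00826137) = 0.037437.
z = (0.809045 − 0.766990)/0.037437 = 0.042055/0.037437 = 1.1234.
p-value = P(Z > 1.123) ≈ 0.1306.

z = 1.1234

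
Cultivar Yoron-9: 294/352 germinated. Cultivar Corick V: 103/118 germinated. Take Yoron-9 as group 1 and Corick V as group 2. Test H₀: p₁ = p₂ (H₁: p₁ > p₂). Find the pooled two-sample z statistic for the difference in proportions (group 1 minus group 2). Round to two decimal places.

p̂₁ = 294/352 ≈ 0.8352, p̂₂ = 103/118 ≈ 0.8729.
Pooled p̂ = (294+103)/(352+118) = 397/470 = 0.8447.
SE = √(p̂(1−p̂)(1/n₁+1/n₂)) = √(0.8447·0.1553·0.0113155) = √(0.00148454) = 0.0385.
z = (0.8352 − 0.8729)/0.0385 = -0.0377/0.0385 = -0.98.
p-value = P(Z > -0.977) ≈ 0.8358.

z = -0.98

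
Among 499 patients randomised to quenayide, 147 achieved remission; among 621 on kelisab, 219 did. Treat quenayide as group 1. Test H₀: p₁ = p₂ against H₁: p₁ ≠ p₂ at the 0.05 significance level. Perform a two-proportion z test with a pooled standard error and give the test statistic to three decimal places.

z = -2.059

p̂₁ = 147/499 = 0.29459, p̂₂ = 219/621 = 0.35266.
Pooled p̂ = (147+219)/(499+621) = 366/1120 = 0.32679.
SE = √(0.219997 × 0.00361431) = 0.02820.
z = (0.29459 − 0.35266)/0.02820 = -0.05807/0.02820 = -2.059.
Two-sided p-value ≈ 2·Φ(−2.059) = 0.0395. With α = 0.05, reject H₀.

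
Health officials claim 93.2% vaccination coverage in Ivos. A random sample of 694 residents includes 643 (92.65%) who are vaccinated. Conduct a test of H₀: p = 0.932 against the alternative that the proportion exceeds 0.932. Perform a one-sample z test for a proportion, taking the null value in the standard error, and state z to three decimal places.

z = -0.574

p̂ = 643/694 ≈ 0.92651.
Standard error under H₀: √(0.932×0.068/694) = 0.00956.
z = (0.92651 − 0.932)/0.00956 = -0.00549/0.00956 = -0.574.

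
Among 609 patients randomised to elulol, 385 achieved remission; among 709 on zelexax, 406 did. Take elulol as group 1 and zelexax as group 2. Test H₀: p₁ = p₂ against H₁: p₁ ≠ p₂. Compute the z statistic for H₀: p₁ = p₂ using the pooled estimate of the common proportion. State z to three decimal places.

z = 2.200

p̂₁ = 385/609 ≈ 0.63218, p̂₂ = 406/709 ≈ 0.57264.
Pooled p̂ = (385+406)/(609+709) = 791/1318 = 0.60015.
SE = √(0.23997 × 0.00305247) = 0.02706.
z = (0.63218 − 0.57264)/0.02706 = 0.05954/0.02706 = 2.200.
p-value = 2·P(Z > 2.200) ≈ 0.0278.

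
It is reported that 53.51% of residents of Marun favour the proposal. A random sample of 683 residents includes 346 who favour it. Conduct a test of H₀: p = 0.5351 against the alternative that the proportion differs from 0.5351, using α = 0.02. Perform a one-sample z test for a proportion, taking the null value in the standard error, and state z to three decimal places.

z = -1.494

p̂ = 346/683 ≈ 0.50659.
Standard error under H₀: √(0.5351×0.4649/683) = 0.01908.
z = (0.50659 − 0.5351)/0.01908 = -0.02851/0.01908 = -1.494.
Two-sided p-value ≈ 2·Φ(−1.494) = 0.1352, so at α = 0.02 we fail to reject H₀.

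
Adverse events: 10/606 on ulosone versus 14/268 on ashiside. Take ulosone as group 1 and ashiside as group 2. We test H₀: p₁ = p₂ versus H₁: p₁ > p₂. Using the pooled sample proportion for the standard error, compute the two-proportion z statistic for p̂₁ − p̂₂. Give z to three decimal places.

z = -2.981

p̂₁ = 10/606 = 0.01650, p̂₂ = 14/268 = 0.05224.
Pooled p̂ = (10+14)/(606+268) = 24/874 = 0.02746.
SE = √(0.0267059 × 0.00538151) = 0.01199.
z = (0.01650 − 0.05224)/0.01199 = -0.03574/0.01199 = -2.981.
p-value = P(Z > -2.981) ≈ 0.9986.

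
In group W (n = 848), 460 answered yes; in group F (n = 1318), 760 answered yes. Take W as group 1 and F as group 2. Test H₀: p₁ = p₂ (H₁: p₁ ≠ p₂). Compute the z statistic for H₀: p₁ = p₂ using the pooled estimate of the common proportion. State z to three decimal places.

p̂₁ = 460/848 ≈ 0.542453, p̂₂ = 760/1318 ≈ 0.576631.
Pooled p̂ = (460+760)/(848+1318) = 1220/2166 = 0.563250.
SE = √(0.245999 × 0.00193797) = 0.021834.
z = (0.542453 − 0.576631)/0.021834 = -0.034178/0.021834 = -1.565.
Two-sided p-value ≈ 2·Φ(−1.565) = 0.1175.

z = -1.565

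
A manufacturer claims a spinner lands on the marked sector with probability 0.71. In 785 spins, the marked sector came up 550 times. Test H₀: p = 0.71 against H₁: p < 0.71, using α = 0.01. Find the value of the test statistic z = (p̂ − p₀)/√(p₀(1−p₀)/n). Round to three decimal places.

z = -0.578

p̂ = 550/785 ≈ 0.70064.
SE = √(p₀(1−p₀)/n) = √(0.2059/785) = 0.01620.
z = (0.70064 − 0.71)/0.01620 = -0.00936/0.01620 = -0.578.
p-value = P(Z < -0.578) ≈ 0.2816; since p > α = 0.01, fail to reject H₀.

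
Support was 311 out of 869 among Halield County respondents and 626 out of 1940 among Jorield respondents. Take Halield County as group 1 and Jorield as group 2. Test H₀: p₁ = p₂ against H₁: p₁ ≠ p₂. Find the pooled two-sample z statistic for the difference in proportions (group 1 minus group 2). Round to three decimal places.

z = 1.829

p̂₁ = 311/869 ≈ 0.35788, p̂₂ = 626/1940 ≈ 0.32268.
Pooled p̂ = (311+626)/(869+1940) = 937/2809 = 0.33357.
SE = √(0.222301 × 0.00166621) = 0.01925.
z = (0.35788 − 0.32268)/0.01925 = 0.03520/0.01925 = 1.829.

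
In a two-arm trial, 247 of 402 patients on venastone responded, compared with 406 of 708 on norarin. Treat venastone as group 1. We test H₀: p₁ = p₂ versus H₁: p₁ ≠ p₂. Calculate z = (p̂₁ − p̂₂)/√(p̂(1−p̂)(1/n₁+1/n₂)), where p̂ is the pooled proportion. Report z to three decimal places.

z = 1.333

p̂₁ = 247/402 ≈ 0.614428, p̂₂ = 406/708 ≈ 0.573446.
Pooled p̂ = (247+406)/(402+708) = 653/1110 = 0.588288.
SE = √(0.242205 × 0.00389999) = 0.030734.
z = (0.614428 − 0.573446)/0.030734 = 0.040982/0.030734 = 1.333.
Two-sided p-value ≈ 2·Φ(−1.333) = 0.1824.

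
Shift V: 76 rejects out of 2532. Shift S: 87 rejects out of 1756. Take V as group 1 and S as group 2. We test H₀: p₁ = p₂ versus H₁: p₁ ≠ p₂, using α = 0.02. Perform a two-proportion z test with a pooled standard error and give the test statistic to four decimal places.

z = -3.2884

p̂₁ = 76/2532 ≈ 0.0300158, p̂₂ = 87/1756 ≈ 0.0495444.
Pooled p̂ = (76+87)/(2532+1756) = 163/4288 = 0.0380131.
SE = √(0.0365681 × 0.000964421) = 0.0059386.
z = (0.0300158 − 0.0495444)/0.0059386 = -0.0195286/0.0059386 = -3.2884.
p-value = 2·P(Z > 3.288) ≈ 0.0010; since p < α = 0.02, reject H₀.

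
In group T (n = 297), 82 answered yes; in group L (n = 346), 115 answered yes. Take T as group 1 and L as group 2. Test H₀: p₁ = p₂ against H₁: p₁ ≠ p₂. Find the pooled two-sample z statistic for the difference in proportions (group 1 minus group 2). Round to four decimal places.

p̂₁ = 82/297 = 0.276094, p̂₂ = 115/346 = 0.332370.
Pooled p̂ = (82+115)/(297+346) = 197/643 = 0.306376.
SE = √(0.21251 × 0.00625718) = 0.036465.
z = (0.276094 − 0.332370)/0.036465 = -0.056276/0.036465 = -1.5433.
Two-sided p-value ≈ 2·Φ(−1.543) = 0.1228.

z = -1.5433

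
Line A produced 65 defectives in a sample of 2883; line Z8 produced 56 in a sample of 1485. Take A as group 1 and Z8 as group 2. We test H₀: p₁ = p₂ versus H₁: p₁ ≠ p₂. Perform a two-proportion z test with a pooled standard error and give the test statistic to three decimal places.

z = -2.893

p̂₁ = 65/2883 = 0.02255, p̂₂ = 56/1485 = 0.03771.
Pooled p̂ = (65+56)/(2883+1485) = 121/4368 = 0.02770.
SE = √(p̂(1−p̂)(1/n₁+1/n₂)) = √(0.02770·0.97230·0.00102026) = √(2.74798e-05) = 0.00524.
z = (0.02255 − 0.03771)/0.00524 = -0.01516/0.00524 = -2.893.
Two-sided p-value ≈ 2·Φ(−2.893) = 0.0038.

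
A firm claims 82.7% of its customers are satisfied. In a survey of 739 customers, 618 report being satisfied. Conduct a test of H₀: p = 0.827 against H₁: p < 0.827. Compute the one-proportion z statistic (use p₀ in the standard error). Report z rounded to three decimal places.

z = 0.666

p̂ = 618/739 = 0.83627.
SE = √(p₀(1−p₀)/n) = √(0.14307/739) = 0.01391.
z = (0.83627 − 0.827)/0.01391 = 0.00927/0.01391 = 0.666.
p-value = P(Z < 0.666) ≈ 0.7473.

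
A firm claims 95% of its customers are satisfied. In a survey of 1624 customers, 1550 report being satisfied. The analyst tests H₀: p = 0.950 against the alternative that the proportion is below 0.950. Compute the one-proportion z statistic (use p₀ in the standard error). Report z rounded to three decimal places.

p̂ = 1550/1624 = 0.954433.
Standard error under H₀: √(0.95×0.05/1624) = 0.005408.
z = (0.954433 − 0.95)/0.005408 = 0.004433/0.005408 = 0.820.
p-value = P(Z < 0.820) ≈ 0.7938.

z = 0.820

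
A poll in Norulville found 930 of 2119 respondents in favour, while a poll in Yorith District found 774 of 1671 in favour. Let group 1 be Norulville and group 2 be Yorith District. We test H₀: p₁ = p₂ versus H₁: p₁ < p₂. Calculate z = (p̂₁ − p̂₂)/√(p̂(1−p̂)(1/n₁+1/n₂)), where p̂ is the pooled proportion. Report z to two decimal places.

p̂₁ = 930/2119 = 0.4389, p̂₂ = 774/1671 = 0.4632.
Pooled p̂ = (930+774)/(2119+1671) = 1704/3790 = 0.4496.
SE = √(0.24746 × 0.00107036) = 0.0163.
z = (0.4389 − 0.4632)/0.0163 = -0.0243/0.0163 = -1.49.

z = -1.49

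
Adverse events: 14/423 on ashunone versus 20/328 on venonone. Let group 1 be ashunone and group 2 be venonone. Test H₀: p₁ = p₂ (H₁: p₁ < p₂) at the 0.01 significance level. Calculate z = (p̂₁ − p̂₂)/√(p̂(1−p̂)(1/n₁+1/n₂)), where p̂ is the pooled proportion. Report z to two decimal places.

p̂₁ = 14/423 = 0.0331, p̂₂ = 20/328 = 0.0610.
Pooled p̂ = (14+20)/(423+328) = 34/751 = 0.0453.
SE = √(0.0432233 × 0.00541285) = 0.0153.
z = (0.0331 − 0.0610)/0.0153 = -0.0279/0.0153 = -1.82.
p-value = P(Z < -1.823) ≈ 0.0342. With α = 0.01, fail to reject H₀.

z = -1.82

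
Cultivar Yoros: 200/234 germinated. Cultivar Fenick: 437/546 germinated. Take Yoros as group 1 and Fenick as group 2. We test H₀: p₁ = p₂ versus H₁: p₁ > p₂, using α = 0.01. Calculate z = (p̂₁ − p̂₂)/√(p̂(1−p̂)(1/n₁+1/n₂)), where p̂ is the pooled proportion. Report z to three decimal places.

p̂₁ = 200/234 = 0.85470, p̂₂ = 437/546 = 0.80037.
Pooled p̂ = (200+437)/(234+546) = 637/780 = 0.81667.
SE = √(p̂(1−p̂)(1/n₁+1/n₂)) = √(0.81667·0.18333·0.00610501) = √(0.000914055) = 0.03023.
z = (0.85470 − 0.80037)/0.03023 = 0.05433/0.03023 = 1.797.
p-value = P(Z > 1.797) ≈ 0.0362; since p > α = 0.01, fail to reject H₀.

z = 1.797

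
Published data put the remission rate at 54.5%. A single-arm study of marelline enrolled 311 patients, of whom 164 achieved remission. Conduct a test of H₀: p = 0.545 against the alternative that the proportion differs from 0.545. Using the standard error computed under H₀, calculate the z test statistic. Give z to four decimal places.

z = -0.6257

p̂ = 164/311 = 0.527331.
Standard error under H₀: √(0.545×0.455/311) = 0.028237.
z = (0.527331 − 0.545)/0.028237 = -0.017669/0.028237 = -0.6257.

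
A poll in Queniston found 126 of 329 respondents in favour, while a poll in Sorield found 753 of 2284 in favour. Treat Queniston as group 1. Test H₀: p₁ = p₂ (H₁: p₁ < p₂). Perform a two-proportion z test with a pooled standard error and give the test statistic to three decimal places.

p̂₁ = 126/329 = 0.38298, p̂₂ = 753/2284 = 0.32968.
Pooled p̂ = (126+753)/(329+2284) = 879/2613 = 0.33639.
SE = √(0.223233 × 0.00347734) = 0.02786.
z = (0.38298 − 0.32968)/0.02786 = 0.05330/0.02786 = 1.913.
p-value = P(Z < 1.913) ≈ 0.9721.

z = 1.913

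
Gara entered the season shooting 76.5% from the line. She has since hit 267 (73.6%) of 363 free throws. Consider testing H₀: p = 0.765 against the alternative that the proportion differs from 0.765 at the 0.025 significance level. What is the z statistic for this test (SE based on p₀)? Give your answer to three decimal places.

z = -1.324

p̂ = 267/363 ≈ 0.73554.
Under H₀, SE = √(0.765·0.235/363) = √(0.000495248) = 0.02225.
z = (0.73554 − 0.765)/0.02225 = -0.02946/0.02225 = -1.324.
Two-sided p-value ≈ 2·Φ(−1.324) = 0.1855. With α = 0.025, fail to reject H₀.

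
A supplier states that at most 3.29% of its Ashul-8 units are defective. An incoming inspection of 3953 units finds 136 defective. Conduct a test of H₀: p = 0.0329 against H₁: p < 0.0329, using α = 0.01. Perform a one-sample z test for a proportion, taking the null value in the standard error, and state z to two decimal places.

z = 0.53

p̂ = 136/3953 ≈ 0.03440.
Under H₀, SE = √(0.0329·0.9671/3953) = √(8.04897e-06) = 0.00284.
z = (0.03440 − 0.0329)/0.00284 = 0.00150/0.00284 = 0.53.
p-value = P(Z < 0.530) ≈ 0.7020; since p > α = 0.01, fail to reject H₀.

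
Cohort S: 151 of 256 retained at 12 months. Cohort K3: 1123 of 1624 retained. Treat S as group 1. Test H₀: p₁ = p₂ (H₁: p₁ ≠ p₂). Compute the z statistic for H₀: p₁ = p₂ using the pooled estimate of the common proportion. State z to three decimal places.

z = -3.235

p̂₁ = 151/256 ≈ 0.589844, p̂₂ = 1123/1624 ≈ 0.691502.
Pooled p̂ = (151+1123)/(256+1624) = 1274/1880 = 0.677660.
SE = √(p̂(1−p̂)(1/n₁+1/n₂)) = √(0.677660·0.322340·0.00452201) = √(0.000987775) = 0.031429.
z = (0.589844 − 0.691502)/0.031429 = -0.101658/0.031429 = -3.235.
Two-sided p-value ≈ 2·Φ(−3.235) = 0.0012.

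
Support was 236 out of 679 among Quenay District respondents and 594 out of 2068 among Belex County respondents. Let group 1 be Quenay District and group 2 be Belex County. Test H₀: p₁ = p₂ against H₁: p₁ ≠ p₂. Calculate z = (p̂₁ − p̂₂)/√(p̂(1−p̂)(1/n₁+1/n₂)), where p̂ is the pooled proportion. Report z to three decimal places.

p̂₁ = 236/679 ≈ 0.34757, p̂₂ = 594/2068 ≈ 0.28723.
Pooled p̂ = (236+594)/(679+2068) = 830/2747 = 0.30215.
SE = √(0.210855 × 0.00195631) = 0.02031.
z = (0.34757 − 0.28723)/0.02031 = 0.06034/0.02031 = 2.971.

z = 2.971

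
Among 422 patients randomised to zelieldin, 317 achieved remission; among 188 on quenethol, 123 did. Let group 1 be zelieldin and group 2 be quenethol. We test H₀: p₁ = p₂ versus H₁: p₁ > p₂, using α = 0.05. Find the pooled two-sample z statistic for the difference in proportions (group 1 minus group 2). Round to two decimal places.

p̂₁ = 317/422 = 0.7512, p̂₂ = 123/188 = 0.6543.
Pooled p̂ = (317+123)/(422+188) = 440/610 = 0.7213.
SE = √(0.201021 × 0.00768882) = 0.0393.
z = (0.7512 − 0.6543)/0.0393 = 0.0969/0.0393 = 2.47.
p-value = P(Z > 2.466) ≈ 0.0068. With α = 0.05, reject H₀.

z = 2.47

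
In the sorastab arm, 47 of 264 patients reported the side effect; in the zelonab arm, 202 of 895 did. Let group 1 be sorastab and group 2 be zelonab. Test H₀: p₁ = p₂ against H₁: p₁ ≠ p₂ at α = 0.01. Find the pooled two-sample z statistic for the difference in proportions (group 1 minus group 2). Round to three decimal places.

z = -1.657

p̂₁ = 47/264 = 0.17803, p̂₂ = 202/895 = 0.22570.
Pooled p̂ = (47+202)/(264+895) = 249/1159 = 0.21484.
SE = √(p̂(1−p̂)(1/n₁+1/n₂)) = √(0.21484·0.78516·0.0049052) = √(0.000827428) = 0.02877.
z = (0.17803 − 0.22570)/0.02877 = -0.04767/0.02877 = -1.657.
p-value = 2·P(Z > 1.657) ≈ 0.0975. With α = 0.01, fail to reject H₀.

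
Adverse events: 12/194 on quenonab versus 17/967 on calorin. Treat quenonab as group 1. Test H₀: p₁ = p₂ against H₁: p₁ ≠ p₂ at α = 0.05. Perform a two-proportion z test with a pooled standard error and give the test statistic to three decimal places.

z = 3.606

p̂₁ = 12/194 = 0.06186, p̂₂ = 17/967 = 0.01758.
Pooled p̂ = (12+17)/(194+967) = 29/1161 = 0.02498.
SE = √(0.0243545 × 0.00618877) = 0.01228.
z = (0.06186 − 0.01758)/0.01228 = 0.04428/0.01228 = 3.606.
Two-sided p-value ≈ 2·Φ(−3.606) = 0.0003; since p < α = 0.05, reject H₀.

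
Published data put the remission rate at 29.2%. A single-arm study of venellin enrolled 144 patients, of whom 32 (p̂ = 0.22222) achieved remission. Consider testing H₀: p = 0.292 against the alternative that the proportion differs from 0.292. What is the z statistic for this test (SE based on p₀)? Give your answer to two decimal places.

p̂ = 32/144 ≈ 0.2222.
SE = √(p₀(1−p₀)/n) = √(0.20674/144) = 0.0379.
z = (0.2222 − 0.292)/0.0379 = -0.0698/0.0379 = -1.84.

z = -1.84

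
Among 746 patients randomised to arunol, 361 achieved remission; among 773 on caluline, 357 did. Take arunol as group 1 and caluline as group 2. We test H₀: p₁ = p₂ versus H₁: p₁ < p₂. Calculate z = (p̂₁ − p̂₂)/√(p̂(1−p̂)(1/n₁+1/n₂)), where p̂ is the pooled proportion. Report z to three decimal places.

p̂₁ = 361/746 ≈ 0.483914, p̂₂ = 357/773 ≈ 0.461837.
Pooled p̂ = (361+357)/(746+773) = 718/1519 = 0.472679.
SE = √(p̂(1−p̂)(1/n₁+1/n₂)) = √(0.472679·0.527321·0.00263414) = √(0.00065657) = 0.025624.
z = (0.483914 − 0.461837)/0.025624 = 0.022077/0.025624 = 0.862.
p-value = P(Z < 0.862) ≈ 0.8055.

z = 0.862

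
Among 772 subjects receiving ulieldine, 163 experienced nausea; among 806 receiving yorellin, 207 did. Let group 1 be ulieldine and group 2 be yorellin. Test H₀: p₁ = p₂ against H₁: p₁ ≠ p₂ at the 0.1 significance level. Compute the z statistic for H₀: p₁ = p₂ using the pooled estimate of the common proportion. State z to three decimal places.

p̂₁ = 163/772 ≈ 0.21114, p̂₂ = 207/806 ≈ 0.25682.
Pooled p̂ = (163+207)/(772+806) = 370/1578 = 0.23447.
SE = √(0.179496 × 0.00253603) = 0.02134.
z = (0.21114 − 0.25682)/0.02134 = -0.04568/0.02134 = -2.141.
Two-sided p-value ≈ 2·Φ(−2.141) = 0.0323; since p < α = 0.1, reject H₀.

z = -2.141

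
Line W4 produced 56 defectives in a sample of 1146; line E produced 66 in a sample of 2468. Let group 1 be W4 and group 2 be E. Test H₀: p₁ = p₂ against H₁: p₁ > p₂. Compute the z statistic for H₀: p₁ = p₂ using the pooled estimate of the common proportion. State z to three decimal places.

z = 3.427

p̂₁ = 56/1146 = 0.048866, p̂₂ = 66/2468 = 0.026742.
Pooled p̂ = (56+66)/(1146+2468) = 122/3614 = 0.033758.
SE = √(p̂(1−p̂)(1/n₁+1/n₂)) = √(0.033758·0.966242·0.00127779) = √(4.16789e-05) = 0.006456.
z = (0.048866 − 0.026742)/0.006456 = 0.022124/0.006456 = 3.427.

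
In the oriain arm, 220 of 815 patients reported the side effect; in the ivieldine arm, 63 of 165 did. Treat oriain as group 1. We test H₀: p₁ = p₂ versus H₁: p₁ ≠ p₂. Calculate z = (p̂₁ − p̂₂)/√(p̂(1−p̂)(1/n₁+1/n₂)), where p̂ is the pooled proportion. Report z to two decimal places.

z = -2.89

p̂₁ = 220/815 = 0.2699, p̂₂ = 63/165 = 0.3818.
Pooled p̂ = (220+63)/(815+165) = 283/980 = 0.2888.
SE = √(p̂(1−p̂)(1/n₁+1/n₂)) = √(0.2888·0.7112·0.0072876) = √(0.00149676) = 0.0387.
z = (0.2699 − 0.3818)/0.0387 = -0.1119/0.0387 = -2.89.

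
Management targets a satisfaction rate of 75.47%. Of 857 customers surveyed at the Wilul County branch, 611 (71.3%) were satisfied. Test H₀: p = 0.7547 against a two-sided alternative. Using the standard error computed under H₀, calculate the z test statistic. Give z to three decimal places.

p̂ = 611/857 ≈ 0.71295.
SE = √(p₀(1−p₀)/n) = √(0.18513/857) = 0.01470.
z = (0.71295 − 0.7547)/0.01470 = -0.04175/0.01470 = -2.840.
p-value = 2·P(Z > 2.840) ≈ 0.0045.

z = -2.840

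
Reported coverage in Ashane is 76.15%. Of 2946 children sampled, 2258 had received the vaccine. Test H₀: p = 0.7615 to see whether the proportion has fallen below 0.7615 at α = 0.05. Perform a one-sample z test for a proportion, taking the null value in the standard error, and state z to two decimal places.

p̂ = 2258/2946 ≈ 0.7665.
Standard error under H₀: √(0.7615×0.2385/2946) = 0.0079.
z = (0.7665 − 0.7615)/0.0079 = 0.0050/0.0079 = 0.63.
p-value = P(Z < 0.632) ≈ 0.7363; since p > α = 0.05, fail to reject H₀.

z = 0.63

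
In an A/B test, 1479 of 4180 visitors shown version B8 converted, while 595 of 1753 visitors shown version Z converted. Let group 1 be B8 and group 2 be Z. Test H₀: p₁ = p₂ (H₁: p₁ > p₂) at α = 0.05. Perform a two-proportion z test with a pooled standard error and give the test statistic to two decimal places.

z = 1.06

p̂₁ = 1479/4180 ≈ 0.3538, p̂₂ = 595/1753 ≈ 0.3394.
Pooled p̂ = (1479+595)/(4180+1753) = 2074/5933 = 0.3496.
SE = √(0.227371 × 0.000809685) = 0.0136.
z = (0.3538 − 0.3394)/0.0136 = 0.0144/0.0136 = 1.06.
p-value = P(Z > 1.062) ≈ 0.1441, so at α = 0.05 we fail to reject H₀.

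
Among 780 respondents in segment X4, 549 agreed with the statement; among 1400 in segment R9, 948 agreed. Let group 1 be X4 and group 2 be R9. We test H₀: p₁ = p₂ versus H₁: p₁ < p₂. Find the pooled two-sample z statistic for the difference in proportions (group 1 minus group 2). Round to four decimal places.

z = 1.2885

p̂₁ = 549/780 = 0.703846, p̂₂ = 948/1400 = 0.677143.
Pooled p̂ = (549+948)/(780+1400) = 1497/2180 = 0.686697.
SE = √(p̂(1−p̂)(1/n₁+1/n₂)) = √(0.686697·0.313303·0.00199634) = √(0.0004295) = 0.020724.
z = (0.703846 − 0.677143)/0.020724 = 0.026703/0.020724 = 1.2885.
p-value = P(Z < 1.288) ≈ 0.9012.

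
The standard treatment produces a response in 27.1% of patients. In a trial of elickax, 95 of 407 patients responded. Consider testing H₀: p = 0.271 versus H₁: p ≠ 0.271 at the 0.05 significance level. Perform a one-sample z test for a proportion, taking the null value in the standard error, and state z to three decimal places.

z = -1.706

p̂ = 95/407 = 0.23342.
Under H₀, SE = √(0.271·0.729/407) = √(0.000485403) = 0.02203.
z = (0.23342 − 0.271)/0.02203 = -0.03758/0.02203 = -1.706.
Two-sided p-value ≈ 2·Φ(−1.706) = 0.0880, so at α = 0.05 we fail to reject H₀.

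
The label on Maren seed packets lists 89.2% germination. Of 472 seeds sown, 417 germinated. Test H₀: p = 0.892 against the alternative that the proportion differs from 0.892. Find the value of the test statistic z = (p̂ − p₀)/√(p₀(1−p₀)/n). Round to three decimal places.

p̂ = 417/472 ≈ 0.88347.
Standard error under H₀: √(0.892×0.108/472) = 0.01429.
z = (0.88347 − 0.892)/0.01429 = -0.00853/0.01429 = -0.597.
p-value = 2·P(Z > 0.597) ≈ 0.5507.

z = -0.597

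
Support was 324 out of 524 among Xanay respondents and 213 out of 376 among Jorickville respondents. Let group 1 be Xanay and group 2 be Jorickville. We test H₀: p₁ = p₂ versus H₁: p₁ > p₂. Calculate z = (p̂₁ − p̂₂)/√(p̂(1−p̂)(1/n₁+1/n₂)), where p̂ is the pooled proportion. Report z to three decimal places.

p̂₁ = 324/524 ≈ 0.61832, p̂₂ = 213/376 ≈ 0.56649.
Pooled p̂ = (324+213)/(524+376) = 537/900 = 0.59667.
SE = √(p̂(1−p̂)(1/n₁+1/n₂)) = √(0.59667·0.40333·0.00456797) = √(0.00109931) = 0.03316.
z = (0.61832 − 0.56649)/0.03316 = 0.05183/0.03316 = 1.563.

z = 1.563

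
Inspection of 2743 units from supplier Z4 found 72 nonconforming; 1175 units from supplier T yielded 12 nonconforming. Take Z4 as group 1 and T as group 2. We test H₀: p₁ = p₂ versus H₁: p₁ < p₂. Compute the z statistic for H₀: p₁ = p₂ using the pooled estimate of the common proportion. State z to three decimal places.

z = 3.175

p̂₁ = 72/2743 = 0.026249, p̂₂ = 12/1175 = 0.010213.
Pooled p̂ = (72+12)/(2743+1175) = 84/3918 = 0.021440.
SE = √(p̂(1−p̂)(1/n₁+1/n₂)) = √(0.021440·0.978560·0.00121563) = √(2.55037e-05) = 0.005050.
z = (0.026249 − 0.010213)/0.005050 = 0.016036/0.005050 = 3.175.
p-value = P(Z < 3.175) ≈ 0.9993.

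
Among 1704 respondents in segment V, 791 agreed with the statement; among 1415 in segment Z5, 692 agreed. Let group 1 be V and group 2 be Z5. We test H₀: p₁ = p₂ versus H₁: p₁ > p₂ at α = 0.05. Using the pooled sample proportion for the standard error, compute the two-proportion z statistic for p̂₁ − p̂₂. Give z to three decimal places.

p̂₁ = 791/1704 = 0.464202, p̂₂ = 692/1415 = 0.489046.
Pooled p̂ = (791+692)/(1704+1415) = 1483/3119 = 0.475473.
SE = √(0.249398 × 0.00129357) = 0.017961.
z = (0.464202 − 0.489046)/0.017961 = -0.024844/0.017961 = -1.383.
p-value = P(Z > -1.383) ≈ 0.9167; since p > α = 0.05, fail to reject H₀.

z = -1.383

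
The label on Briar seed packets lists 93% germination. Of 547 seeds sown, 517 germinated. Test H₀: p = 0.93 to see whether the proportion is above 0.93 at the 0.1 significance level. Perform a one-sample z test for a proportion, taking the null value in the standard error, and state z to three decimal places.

z = 1.389

p̂ = 517/547 ≈ 0.945155.
Standard error under H₀: √(0.93×0.07/547) = 0.010909.
z = (0.945155 − 0.93)/0.010909 = 0.015155/0.010909 = 1.389.
p-value = P(Z > 1.389) ≈ 0.0824, so at α = 0.1 we reject H₀.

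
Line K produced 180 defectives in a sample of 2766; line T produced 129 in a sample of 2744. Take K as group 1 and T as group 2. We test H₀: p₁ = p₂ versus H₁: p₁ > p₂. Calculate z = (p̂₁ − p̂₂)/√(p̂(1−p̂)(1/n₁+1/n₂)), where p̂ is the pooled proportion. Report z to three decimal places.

p̂₁ = 180/2766 ≈ 0.065076, p̂₂ = 129/2744 ≈ 0.047012.
Pooled p̂ = (180+129)/(2766+2744) = 309/5510 = 0.056080.
SE = √(p̂(1−p̂)(1/n₁+1/n₂)) = √(0.056080·0.943920·0.000725964) = √(3.84289e-05) = 0.006199.
z = (0.065076 − 0.047012)/0.006199 = 0.018064/0.006199 = 2.914.

z = 2.914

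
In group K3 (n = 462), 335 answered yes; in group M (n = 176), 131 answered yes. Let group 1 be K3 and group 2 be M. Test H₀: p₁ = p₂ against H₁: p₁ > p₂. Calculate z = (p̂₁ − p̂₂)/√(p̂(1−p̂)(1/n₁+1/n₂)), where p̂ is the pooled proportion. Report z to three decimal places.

p̂₁ = 335/462 ≈ 0.72511, p̂₂ = 131/176 ≈ 0.74432.
Pooled p̂ = (335+131)/(462+176) = 466/638 = 0.73041.
SE = √(p̂(1−p̂)(1/n₁+1/n₂)) = √(0.73041·0.26959·0.00784632) = √(0.00154504) = 0.03931.
z = (0.72511 − 0.74432)/0.03931 = -0.01921/0.03931 = -0.489.

z = -0.489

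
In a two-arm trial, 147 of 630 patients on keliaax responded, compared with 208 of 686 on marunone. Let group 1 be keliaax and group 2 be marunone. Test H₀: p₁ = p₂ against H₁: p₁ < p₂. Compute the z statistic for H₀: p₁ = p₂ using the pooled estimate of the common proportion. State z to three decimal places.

p̂₁ = 147/630 = 0.23333, p̂₂ = 208/686 = 0.30321.
Pooled p̂ = (147+208)/(630+686) = 355/1316 = 0.26976.
SE = √(0.196988 × 0.00304503) = 0.02449.
z = (0.23333 − 0.30321)/0.02449 = -0.06988/0.02449 = -2.853.

z = -2.853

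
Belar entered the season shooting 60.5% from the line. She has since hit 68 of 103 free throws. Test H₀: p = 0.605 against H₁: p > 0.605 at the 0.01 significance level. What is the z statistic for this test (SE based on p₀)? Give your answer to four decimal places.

z = 1.1459

p̂ = 68/103 ≈ 0.660194.
Under H₀, SE = √(0.605·0.395/103) = √(0.00232015) = 0.048168.
z = (0.660194 − 0.605)/0.048168 = 0.055194/0.048168 = 1.1459.
p-value = P(Z > 1.146) ≈ 0.1259, so at α = 0.01 we fail to reject H₀.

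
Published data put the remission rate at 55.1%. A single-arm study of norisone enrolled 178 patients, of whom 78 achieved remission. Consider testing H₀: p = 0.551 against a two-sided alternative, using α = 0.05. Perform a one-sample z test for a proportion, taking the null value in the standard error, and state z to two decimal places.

p̂ = 78/178 = 0.43820.
SE = √(p₀(1−p₀)/n) = √(0.2474/178) = 0.03728.
z = (0.43820 − 0.551)/0.03728 = -0.11280/0.03728 = -3.03.
Two-sided p-value ≈ 2·Φ(−3.026) = 0.0025; since p < α = 0.05, reject H₀.

z = -3.03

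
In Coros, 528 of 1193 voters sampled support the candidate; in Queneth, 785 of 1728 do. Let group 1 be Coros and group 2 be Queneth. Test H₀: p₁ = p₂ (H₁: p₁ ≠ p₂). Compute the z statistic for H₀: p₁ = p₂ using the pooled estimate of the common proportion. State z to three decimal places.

z = -0.625

p̂₁ = 528/1193 = 0.44258, p̂₂ = 785/1728 = 0.45428.
Pooled p̂ = (528+785)/(1193+1728) = 1313/2921 = 0.44950.
SE = √(0.24745 × 0.00141693) = 0.01872.
z = (0.44258 − 0.45428)/0.01872 = -0.01170/0.01872 = -0.625.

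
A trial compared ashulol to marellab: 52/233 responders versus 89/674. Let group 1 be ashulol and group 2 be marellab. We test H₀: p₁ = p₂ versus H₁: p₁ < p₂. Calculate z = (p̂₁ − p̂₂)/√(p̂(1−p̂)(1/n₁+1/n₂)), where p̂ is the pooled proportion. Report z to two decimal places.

z = 3.31

p̂₁ = 52/233 = 0.22318, p̂₂ = 89/674 = 0.13205.
Pooled p̂ = (52+89)/(233+674) = 141/907 = 0.15546.
SE = √(p̂(1−p̂)(1/n₁+1/n₂)) = √(0.15546·0.84454·0.00577553) = √(0.000758272) = 0.02754.
z = (0.22318 − 0.13205)/0.02754 = 0.09113/0.02754 = 3.31.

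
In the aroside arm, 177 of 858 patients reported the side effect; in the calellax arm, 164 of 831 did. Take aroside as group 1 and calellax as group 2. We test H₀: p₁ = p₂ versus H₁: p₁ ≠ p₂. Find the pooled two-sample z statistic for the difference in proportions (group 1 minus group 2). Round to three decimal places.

p̂₁ = 177/858 = 0.20629, p̂₂ = 164/831 = 0.19735.
Pooled p̂ = (177+164)/(858+831) = 341/1689 = 0.20189.
SE = √(0.161133 × 0.00236887) = 0.01954.
z = (0.20629 − 0.19735)/0.01954 = 0.00894/0.01954 = 0.458.
Two-sided p-value ≈ 2·Φ(−0.458) = 0.6472.

z = 0.458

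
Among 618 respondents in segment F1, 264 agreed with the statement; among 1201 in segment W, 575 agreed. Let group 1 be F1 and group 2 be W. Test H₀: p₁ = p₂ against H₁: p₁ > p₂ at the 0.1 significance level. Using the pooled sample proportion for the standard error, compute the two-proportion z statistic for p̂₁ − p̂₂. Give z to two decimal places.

p̂₁ = 264/618 ≈ 0.4272, p̂₂ = 575/1201 ≈ 0.4788.
Pooled p̂ = (264+575)/(618+1201) = 839/1819 = 0.4612.
SE = √(0.248498 × 0.00245076) = 0.0247.
z = (0.4272 − 0.4788)/0.0247 = -0.0516/0.0247 = -2.09.
p-value = P(Z > -2.090) ≈ 0.9817, so at α = 0.1 we fail to reject H₀.

z = -2.09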